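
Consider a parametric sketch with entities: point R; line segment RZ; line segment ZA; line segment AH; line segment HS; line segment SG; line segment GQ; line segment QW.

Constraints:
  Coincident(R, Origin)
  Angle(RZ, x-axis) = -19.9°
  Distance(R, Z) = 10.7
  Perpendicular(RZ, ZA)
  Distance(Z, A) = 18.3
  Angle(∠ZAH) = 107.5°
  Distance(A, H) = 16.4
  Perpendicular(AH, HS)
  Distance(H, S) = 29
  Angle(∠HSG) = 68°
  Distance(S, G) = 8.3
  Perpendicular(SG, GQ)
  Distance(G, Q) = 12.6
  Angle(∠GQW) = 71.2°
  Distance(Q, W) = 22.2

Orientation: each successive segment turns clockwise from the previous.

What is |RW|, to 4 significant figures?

26.77

R is at the origin; RZ runs at -19.9° with length 10.7, so Z = (10.06, -3.642). The perpendicularity gives ZA at right angles to RZ, so ZA runs at -109.9°; with |ZA| = 18.3, A = (3.832, -20.85). ∠ZAH = 107.5° gives AH at 177.6° from the x-axis; with |AH| = 16.4, H = (-12.55, -20.16). The perpendicularity gives HS at right angles to AH, so HS runs at 87.60°; with |HS| = 29.0, S = (-11.34, 8.812). ∠HSG = 68.0° gives SG at -24.40° from the x-axis; with |SG| = 8.3, G = (-3.780, 5.383). SG is perpendicular to GQ, so GQ runs at -114.4°; with |GQ| = 12.6, Q = (-8.986, -6.091). ∠GQW = 71.2° gives QW at 136.8° from the x-axis; with |QW| = 22.2, W = (-25.17, 9.106). Then |RW| = |W − R| = 26.77.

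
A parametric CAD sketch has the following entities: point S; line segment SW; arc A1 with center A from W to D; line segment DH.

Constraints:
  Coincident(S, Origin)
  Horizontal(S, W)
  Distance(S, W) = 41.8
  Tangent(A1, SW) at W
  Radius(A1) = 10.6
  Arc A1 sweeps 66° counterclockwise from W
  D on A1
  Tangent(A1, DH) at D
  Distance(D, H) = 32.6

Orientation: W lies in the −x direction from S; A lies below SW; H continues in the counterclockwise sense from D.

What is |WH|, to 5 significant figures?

42.749

S is at the origin; SW is horizontal with |SW| = 41.8 and W on the −x side, so W = (-41.800, 0.0000). Tangency of A1 to SW means the radius AW is perpendicular to SW, so A = W + (0, -10.6) = (-41.800, -10.600). On A1, W sits at bearing 90° from A; a 66° counterclockwise sweep puts D at bearing 156°, so D = A + 10.6·(cos 156°, sin 156°) = (-51.484, -6.2886). A1 meets DH tangentially, so AD is at right angles to DH, so DH runs along (−sin 156°, cos 156°); with |DH| = 32.6, H = (-64.743, -36.070). Then |WH| = |H − W| = 42.749.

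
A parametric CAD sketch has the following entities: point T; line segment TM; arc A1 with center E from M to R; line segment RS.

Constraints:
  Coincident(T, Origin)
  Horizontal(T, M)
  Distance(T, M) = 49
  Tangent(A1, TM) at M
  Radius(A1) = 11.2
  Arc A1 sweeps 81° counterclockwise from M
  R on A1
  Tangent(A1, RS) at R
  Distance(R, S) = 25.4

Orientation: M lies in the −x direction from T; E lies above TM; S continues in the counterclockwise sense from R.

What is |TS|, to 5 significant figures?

48.438

T is at the origin; TM is horizontal with |TM| = 49.0 and M on the −x side, so M = (-49.000, 0.0000). Since A1 is tangent to TM there, EM ⟂ TM, so E = M + (0, 11.2) = (-49.000, 11.200). On A1, M sits at bearing -90° from E; an 81° counterclockwise sweep puts R at bearing -9°, so R = E + 11.2·(cos -9°, sin -9°) = (-37.938, 9.4479). Tangency of A1 to RS means the radius ER is perpendicular to RS, so RS runs along (−sin -9°, cos -9°); with |RS| = 25.4, S = (-33.964, 34.535). Then |TS| = |S − T| = 48.438.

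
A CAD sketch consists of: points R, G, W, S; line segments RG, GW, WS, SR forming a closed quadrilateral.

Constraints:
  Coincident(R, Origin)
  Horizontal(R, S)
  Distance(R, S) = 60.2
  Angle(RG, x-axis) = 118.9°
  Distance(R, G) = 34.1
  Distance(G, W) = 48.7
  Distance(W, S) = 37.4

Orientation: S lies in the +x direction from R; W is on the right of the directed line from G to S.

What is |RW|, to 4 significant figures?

22.84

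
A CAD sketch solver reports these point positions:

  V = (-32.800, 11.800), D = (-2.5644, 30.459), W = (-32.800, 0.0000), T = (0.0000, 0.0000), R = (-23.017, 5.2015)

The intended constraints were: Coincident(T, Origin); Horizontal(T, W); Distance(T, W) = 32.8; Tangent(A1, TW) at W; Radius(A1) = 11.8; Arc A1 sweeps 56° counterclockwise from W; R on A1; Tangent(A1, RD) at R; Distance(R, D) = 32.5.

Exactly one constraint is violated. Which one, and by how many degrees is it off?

Tangent(A1, RD) at R — off by 5.00°.

T = (0.00, 0.00) ✓; T.y = 0.00, W.y = 0.00 ✓; |TW| = 32.80 ✓; ∠(VW, WT) = 90.00° ✓; |VW| = 11.80 ✓; bearing(V→R) − bearing(V→W) = 56.00° ✓; |VR| = 11.80 ✓; ∠(VR, RD) = 95.00° ✗; |RD| = 32.50 ✓.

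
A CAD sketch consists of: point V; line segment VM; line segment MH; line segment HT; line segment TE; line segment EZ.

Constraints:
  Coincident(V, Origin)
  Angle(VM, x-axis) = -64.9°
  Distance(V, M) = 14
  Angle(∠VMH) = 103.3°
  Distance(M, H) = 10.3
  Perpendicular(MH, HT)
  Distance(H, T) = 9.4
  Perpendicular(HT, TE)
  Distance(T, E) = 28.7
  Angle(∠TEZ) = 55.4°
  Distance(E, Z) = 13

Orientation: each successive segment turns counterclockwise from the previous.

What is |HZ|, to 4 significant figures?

21.36

V is at the origin; VM runs at -64.9° with length 14.0, so M = (5.939, -12.68). ∠VMH = 103.3° gives MH at 11.80° from the x-axis; with |MH| = 10.3, H = (16.02, -10.57). MH ⟂ HT, so HT runs at 101.8°; with |HT| = 9.4, T = (14.10, -1.370). The perpendicularity gives TE at right angles to HT, so TE runs at -168.2°; with |TE| = 28.7, E = (-13.99, -7.239). ∠TEZ = 55.4° gives EZ at -43.60° from the x-axis; with |EZ| = 13.0, Z = (-4.580, -16.20). Then |HZ| = |Z − H| = 21.36.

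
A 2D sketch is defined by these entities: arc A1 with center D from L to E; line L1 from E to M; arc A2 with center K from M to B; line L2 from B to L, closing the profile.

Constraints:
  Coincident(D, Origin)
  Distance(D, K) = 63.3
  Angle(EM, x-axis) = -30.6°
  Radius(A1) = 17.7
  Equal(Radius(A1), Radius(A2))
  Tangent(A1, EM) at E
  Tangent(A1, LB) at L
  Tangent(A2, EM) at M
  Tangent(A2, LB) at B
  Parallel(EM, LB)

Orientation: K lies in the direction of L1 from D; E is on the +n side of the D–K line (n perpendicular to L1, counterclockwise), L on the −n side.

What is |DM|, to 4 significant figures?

65.73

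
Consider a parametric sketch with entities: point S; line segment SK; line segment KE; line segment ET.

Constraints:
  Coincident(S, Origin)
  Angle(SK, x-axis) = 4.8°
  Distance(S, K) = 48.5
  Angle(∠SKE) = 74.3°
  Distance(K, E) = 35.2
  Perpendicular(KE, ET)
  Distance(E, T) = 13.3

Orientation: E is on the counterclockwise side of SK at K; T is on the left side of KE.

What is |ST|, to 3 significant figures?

40.0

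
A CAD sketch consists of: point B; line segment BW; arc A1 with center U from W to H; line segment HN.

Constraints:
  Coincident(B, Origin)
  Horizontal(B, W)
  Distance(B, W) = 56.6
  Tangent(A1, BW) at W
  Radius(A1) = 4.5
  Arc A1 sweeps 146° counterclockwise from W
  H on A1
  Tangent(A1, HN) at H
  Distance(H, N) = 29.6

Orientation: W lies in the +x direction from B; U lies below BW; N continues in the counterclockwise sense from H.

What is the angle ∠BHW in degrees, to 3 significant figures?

98.3°

B is at the origin; BW is horizontal with |BW| = 56.6 and W on the +x side, so W = (56.6, 0.00). Tangency of A1 to BW means the radius UW is perpendicular to BW, so U = W + (0, -4.5) = (56.6, -4.50). On A1, W sits at bearing 90° from U; a 146° counterclockwise sweep puts H at bearing 236°, so H = U + 4.5·(cos 236°, sin 236°) = (54.1, -8.23). Then cos ∠BHW = HB·HW / (|HB||HW|), giving 98.3°.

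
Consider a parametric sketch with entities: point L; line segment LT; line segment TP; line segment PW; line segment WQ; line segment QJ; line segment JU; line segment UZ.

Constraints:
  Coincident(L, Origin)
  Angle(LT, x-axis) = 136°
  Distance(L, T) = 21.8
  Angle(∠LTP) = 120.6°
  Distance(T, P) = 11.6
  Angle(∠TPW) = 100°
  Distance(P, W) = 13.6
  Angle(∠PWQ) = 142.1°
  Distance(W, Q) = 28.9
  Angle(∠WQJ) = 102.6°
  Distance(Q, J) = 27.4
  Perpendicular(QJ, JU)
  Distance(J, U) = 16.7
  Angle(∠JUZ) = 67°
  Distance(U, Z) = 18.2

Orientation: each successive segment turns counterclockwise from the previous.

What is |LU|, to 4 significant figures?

10.95

L is at the origin; LT runs at 136.0° with length 21.8, so T = (-15.68, 15.14). ∠LTP = 120.6° gives TP at -164.6° from the x-axis; with |TP| = 11.6, P = (-26.87, 12.06). ∠TPW = 100.0° gives PW at -84.60° from the x-axis; with |PW| = 13.6, W = (-25.59, -1.477). ∠PWQ = 142.1° gives WQ at -46.70° from the x-axis; with |WQ| = 28.9, Q = (-5.765, -22.51). ∠WQJ = 102.6° gives QJ at 30.70° from the x-axis; with |QJ| = 27.4, J = (17.79, -8.520). QJ is perpendicular to JU, so JU runs at 120.7°; with |JU| = 16.7, U = (9.269, 5.839). Then |LU| = |U − L| = 10.95.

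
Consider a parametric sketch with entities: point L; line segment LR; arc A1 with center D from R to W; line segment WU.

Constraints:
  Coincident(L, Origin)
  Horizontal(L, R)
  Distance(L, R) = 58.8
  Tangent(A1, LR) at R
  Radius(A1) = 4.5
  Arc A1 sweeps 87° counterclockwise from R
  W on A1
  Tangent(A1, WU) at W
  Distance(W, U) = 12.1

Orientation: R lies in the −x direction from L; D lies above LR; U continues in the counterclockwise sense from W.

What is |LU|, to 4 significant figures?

56.11

L is at the origin; LR is horizontal with |LR| = 58.8 and R on the −x side, so R = (-58.80, 0.000). Since A1 is tangent to LR there, DR ⟂ LR, so D = R + (0, 4.5) = (-58.80, 4.500). On A1, R sits at bearing -90° from D; an 87° counterclockwise sweep puts W at bearing -3°, so W = D + 4.5·(cos -3°, sin -3°) = (-54.31, 4.264). Tangency of A1 to WU means the radius DW is perpendicular to WU, so WU runs along (−sin -3°, cos -3°); with |WU| = 12.1, U = (-53.67, 16.35). Then |LU| = |U − L| = 56.11.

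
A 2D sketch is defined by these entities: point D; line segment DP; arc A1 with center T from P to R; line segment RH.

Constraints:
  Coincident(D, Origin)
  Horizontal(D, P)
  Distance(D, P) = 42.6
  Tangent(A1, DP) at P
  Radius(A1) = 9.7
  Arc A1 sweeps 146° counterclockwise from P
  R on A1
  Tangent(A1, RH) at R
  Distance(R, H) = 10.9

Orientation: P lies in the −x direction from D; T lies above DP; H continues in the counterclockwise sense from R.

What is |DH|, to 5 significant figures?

51.998

D is at the origin; D and P share the same y with |DP| = 42.6 and P on the −x side, so P = (-42.600, 0.0000). Since A1 is tangent to DP there, TP ⟂ DP, so T = P + (0, 9.7) = (-42.600, 9.7000). On A1, P sits at bearing -90° from T; a 146° counterclockwise sweep puts R at bearing 56°, so R = T + 9.7·(cos 56°, sin 56°) = (-37.176, 17.742). Since A1 is tangent to RH there, TR ⟂ RH, so RH runs along (−sin 56°, cos 56°); with |RH| = 10.9, H = (-46.212, 23.837). Then |DH| = |H − D| = 51.998.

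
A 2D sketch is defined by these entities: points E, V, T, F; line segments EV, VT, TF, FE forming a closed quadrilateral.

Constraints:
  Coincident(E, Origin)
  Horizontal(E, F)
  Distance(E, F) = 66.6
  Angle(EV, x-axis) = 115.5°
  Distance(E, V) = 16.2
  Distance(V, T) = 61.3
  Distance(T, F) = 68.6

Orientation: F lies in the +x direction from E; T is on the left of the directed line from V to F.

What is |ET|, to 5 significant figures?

69.180

Checks: |VT| = 61.30 ✓; |TF| = 68.60 ✓.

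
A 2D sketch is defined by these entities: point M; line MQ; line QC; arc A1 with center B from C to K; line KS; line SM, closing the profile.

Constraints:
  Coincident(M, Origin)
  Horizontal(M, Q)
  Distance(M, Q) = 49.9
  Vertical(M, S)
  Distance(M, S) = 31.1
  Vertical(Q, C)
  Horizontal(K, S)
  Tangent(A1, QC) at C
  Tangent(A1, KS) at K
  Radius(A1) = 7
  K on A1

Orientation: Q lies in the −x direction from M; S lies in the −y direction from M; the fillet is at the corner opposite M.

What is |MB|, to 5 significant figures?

49.206

M and S share the same x with |MS| = 31.1 and S on the −y side, so S = (0.0000, -31.100). The virtual corner opposite M is at (-49.900, -31.100). Tangency of A1 to QC means the radius BC is perpendicular to QC and the tangent condition forces BK to be normal to KS, with radius 7.0, so the center B sits 7.0 in from both sides at B = (-42.900, -24.100). Then |MB| = |B − M| = 49.206.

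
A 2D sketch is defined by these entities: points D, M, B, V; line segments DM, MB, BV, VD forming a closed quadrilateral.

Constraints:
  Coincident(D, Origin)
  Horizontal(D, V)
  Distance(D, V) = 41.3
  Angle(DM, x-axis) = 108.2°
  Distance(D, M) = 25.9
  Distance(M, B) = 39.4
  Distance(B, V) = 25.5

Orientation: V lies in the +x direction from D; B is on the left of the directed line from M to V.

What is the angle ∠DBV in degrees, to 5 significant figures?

76.252°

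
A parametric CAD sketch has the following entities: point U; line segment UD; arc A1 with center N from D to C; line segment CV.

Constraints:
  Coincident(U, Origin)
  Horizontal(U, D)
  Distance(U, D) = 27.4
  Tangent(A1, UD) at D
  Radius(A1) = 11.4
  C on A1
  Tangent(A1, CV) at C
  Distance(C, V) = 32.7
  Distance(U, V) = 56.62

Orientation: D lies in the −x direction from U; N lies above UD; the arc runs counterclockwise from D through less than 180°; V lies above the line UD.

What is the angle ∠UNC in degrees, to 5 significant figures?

52.432°

U is at the origin; UD is horizontal with |UD| = 27.4 and D on the −x side, so D = (-27.400, 0.0000). Since A1 is tangent to UD there, ND ⟂ UD, so N = D + (0, 11.4) = (-27.400, 11.400). Since NC ⟂ CV (tangency), |NV| = √(11.4² + 32.7²) = 34.630 regardless of where C sits on A1. So V lies on both circle(U, 56.62) and circle(N, 34.630); the above-UD intersection is V = (-33.784, 45.437). C is the foot of the tangent from V: C = (-17.512, 17.073).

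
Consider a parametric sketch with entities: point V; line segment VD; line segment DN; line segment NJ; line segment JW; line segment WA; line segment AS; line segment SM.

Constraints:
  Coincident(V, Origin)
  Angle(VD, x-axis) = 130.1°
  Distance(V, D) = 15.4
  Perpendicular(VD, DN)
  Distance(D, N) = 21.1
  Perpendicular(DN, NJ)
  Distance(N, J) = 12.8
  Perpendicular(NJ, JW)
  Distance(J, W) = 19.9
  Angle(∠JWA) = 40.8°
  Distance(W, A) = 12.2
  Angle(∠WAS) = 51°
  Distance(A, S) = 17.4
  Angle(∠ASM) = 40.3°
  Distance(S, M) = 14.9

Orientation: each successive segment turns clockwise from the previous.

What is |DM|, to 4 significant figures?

11.21

V is at the origin; VD runs at 130.1° with length 15.4, so D = (-9.920, 11.78). VD ⟂ DN, so DN runs at 40.10°; with |DN| = 21.1, N = (6.220, 25.37). The perpendicularity gives NJ at right angles to DN, so NJ runs at -49.90°; with |NJ| = 12.8, J = (14.47, 15.58). NJ ⟂ JW, so JW runs at -139.9°; with |JW| = 19.9, W = (-0.7568, 2.762). ∠JWA = 40.8° gives WA at 80.90° from the x-axis; with |WA| = 12.2, A = (1.173, 14.81). ∠WAS = 51.0° gives AS at -48.10° from the x-axis; with |AS| = 17.4, S = (12.79, 1.857). ∠ASM = 40.3° gives SM at 172.2° from the x-axis; with |SM| = 14.9, M = (-1.969, 3.879). Then |DM| = |M − D| = 11.21.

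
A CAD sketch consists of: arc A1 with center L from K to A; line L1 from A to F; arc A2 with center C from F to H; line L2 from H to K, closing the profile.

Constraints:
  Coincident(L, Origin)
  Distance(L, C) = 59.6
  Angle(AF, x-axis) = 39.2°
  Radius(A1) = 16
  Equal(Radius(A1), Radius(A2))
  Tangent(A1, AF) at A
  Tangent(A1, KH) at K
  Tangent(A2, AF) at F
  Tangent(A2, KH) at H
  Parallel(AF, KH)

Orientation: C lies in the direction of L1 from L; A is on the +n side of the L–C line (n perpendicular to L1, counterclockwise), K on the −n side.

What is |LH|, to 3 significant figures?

61.7

The slot axis is L1's direction at 39.2°, so u = (cos 39.2°, sin 39.2°) = (0.775, 0.632) and n = (−sin 39.2°, cos 39.2°) = (-0.632, 0.775). L is at the origin and C lies 59.6 along u from L, so C = 59.6·u = (46.2, 37.7). Tangency of A1 to both parallel lines with radius 16.0 puts A and K at L ± 16.0·n: A = (-10.1, 12.4), K = (10.1, -12.4). Equal radii place F and H the same way about C: F = C + 16.0·n = (36.1, 50.1), H = C − 16.0·n = (56.3, 25.3). Then |LH| = |H − L| = 61.7.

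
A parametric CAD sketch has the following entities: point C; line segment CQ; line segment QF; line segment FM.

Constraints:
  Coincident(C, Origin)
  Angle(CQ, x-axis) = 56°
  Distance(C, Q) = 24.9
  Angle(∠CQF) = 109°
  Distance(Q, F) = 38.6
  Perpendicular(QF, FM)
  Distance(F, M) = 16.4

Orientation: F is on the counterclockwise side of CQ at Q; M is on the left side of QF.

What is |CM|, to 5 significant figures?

47.250

C is at the origin; CQ runs at 56.0° with length 24.9, so Q = 24.9·(cos 56.0°, sin 56.0°) = (13.924, 20.643). ∠CQF = 109.0°, so QF runs at 56.0° + (180° − 109.0°) = 127.00° from the x-axis; with |QF| = 38.6, F = Q + 38.6·(cos 127.00°, sin 127.00°) = (-9.3062, 51.470). QF is perpendicular to FM; with |FM| = 16.4 on the left of QF, M = F + 16.4·(-0.79864, -0.60182) = (-22.404, 41.601). Then |CM| = |M − C| = 47.250.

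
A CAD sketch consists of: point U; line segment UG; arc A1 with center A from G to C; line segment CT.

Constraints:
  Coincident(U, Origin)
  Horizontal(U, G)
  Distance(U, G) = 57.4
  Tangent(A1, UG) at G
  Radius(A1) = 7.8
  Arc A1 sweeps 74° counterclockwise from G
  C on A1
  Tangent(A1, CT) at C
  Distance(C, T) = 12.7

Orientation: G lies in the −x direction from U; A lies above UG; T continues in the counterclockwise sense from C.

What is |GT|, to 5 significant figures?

20.973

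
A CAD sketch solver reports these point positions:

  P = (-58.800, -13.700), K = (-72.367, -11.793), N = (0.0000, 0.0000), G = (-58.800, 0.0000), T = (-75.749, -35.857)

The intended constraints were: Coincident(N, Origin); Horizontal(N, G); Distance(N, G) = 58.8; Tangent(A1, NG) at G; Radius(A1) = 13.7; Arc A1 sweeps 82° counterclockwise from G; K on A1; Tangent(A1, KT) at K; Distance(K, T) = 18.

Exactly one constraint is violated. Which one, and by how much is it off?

Distance(K, T) = 18 — off by 6.30.

N = (0.00, 0.00) ✓; N.y = 0.00, G.y = 0.00 ✓; |NG| = 58.80 ✓; ∠(PG, GN) = 90.00° ✓; |PG| = 13.70 ✓; bearing(P→K) − bearing(P→G) = 82.00° ✓; |PK| = 13.70 ✓; ∠(PK, KT) = 90.00° ✓; |KT| = 24.30 ✗.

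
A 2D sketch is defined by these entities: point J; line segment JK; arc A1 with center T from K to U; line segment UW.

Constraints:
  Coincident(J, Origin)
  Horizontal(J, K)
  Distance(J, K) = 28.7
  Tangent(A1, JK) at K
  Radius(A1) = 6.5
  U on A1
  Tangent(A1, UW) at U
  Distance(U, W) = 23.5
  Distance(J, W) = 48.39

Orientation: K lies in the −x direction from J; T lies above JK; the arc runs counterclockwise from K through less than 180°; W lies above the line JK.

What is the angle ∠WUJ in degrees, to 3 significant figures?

155°

J is at the origin; JK is horizontal with |JK| = 28.7 and K on the −x side, so K = (-28.7, 0.00). A1 meets JK tangentially, so TK is at right angles to JK, so T = K + (0, 6.5) = (-28.7, 6.50). Since TU ⟂ UW (tangency), |TW| = √(6.5² + 23.5²) = 24.4 regardless of where U sits on A1. So W lies on both circle(J, 48.39) and circle(T, 24.4); the above-JK intersection is W = (-39.1, 28.6). U is the foot of the tangent from W: U = (-23.8, 10.7).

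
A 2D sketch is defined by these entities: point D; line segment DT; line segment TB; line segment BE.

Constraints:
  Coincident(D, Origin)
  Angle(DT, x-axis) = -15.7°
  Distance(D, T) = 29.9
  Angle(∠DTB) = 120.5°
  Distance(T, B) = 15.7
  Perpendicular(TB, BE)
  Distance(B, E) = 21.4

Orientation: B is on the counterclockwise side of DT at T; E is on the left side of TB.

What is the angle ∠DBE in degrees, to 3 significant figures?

50.2°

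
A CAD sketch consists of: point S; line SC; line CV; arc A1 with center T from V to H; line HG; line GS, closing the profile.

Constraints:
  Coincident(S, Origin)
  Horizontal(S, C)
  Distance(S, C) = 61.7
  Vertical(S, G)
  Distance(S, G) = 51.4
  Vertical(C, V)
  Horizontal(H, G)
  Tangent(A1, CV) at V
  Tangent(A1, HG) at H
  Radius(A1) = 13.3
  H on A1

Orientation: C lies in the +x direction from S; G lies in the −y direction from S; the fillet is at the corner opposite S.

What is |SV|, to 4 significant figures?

72.52

S is at the origin; SC is horizontal with |SC| = 61.7 and C on the +x side, so C = (61.70, 0.000). SG is vertical with |SG| = 51.4 and G on the −y side, so G = (0.000, -51.40). The virtual corner opposite S is at (61.70, -51.40). A1 meets CV tangentially, so TV is at right angles to CV and A1 meets HG tangentially, so TH is at right angles to HG, with radius 13.3, so the center T sits 13.3 in from both sides at T = (48.40, -38.10). That places the tangent points at V = (61.70, -38.10) on CV and H = (48.40, -51.40) on HG. Then |SV| = |V − S| = 72.52.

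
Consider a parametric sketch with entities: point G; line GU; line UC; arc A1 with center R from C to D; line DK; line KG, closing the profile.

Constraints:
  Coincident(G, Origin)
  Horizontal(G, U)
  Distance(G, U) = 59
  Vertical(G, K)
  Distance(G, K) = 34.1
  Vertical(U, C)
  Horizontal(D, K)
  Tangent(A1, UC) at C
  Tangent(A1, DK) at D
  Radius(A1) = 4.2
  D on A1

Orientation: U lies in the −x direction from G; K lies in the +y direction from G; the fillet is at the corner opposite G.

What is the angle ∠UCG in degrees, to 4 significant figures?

63.13°

G is at the origin; GU is horizontal with |GU| = 59.0 and U on the −x side, so U = (-59.00, 0.000). GK is vertical with |GK| = 34.1 and K on the +y side, so K = (0.000, 34.10). The virtual corner opposite G is at (-59.00, 34.10). Since A1 is tangent to UC there, RC ⟂ UC and A1 meets DK tangentially, so RD is at right angles to DK, with radius 4.2, so the center R sits 4.2 in from both sides at R = (-54.80, 29.90). That places the tangent points at C = (-59.00, 29.90) on UC and D = (-54.80, 34.10) on DK. Then cos ∠UCG = CU·CG / (|CU||CG|), giving 63.13°.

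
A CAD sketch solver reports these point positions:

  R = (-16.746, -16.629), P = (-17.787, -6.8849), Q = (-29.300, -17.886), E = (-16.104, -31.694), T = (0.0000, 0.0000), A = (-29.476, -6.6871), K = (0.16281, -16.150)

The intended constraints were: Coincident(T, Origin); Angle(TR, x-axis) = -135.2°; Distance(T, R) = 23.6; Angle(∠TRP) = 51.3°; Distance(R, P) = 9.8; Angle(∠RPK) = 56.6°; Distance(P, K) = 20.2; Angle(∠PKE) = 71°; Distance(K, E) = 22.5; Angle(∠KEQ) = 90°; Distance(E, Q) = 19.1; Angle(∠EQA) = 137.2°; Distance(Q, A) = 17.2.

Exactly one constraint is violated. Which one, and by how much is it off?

Distance(Q, A) = 17.2 — off by 6.00.

T = (0.00, 0.00) ✓; TR at -135.2° ✓; |TR| = 23.60 ✓; ∠TRP = 51.30° ✓; |RP| = 9.800 ✓; ∠RPK = 56.60° ✓; |PK| = 20.20 ✓; ∠PKE = 71.00° ✓; |KE| = 22.50 ✓; ∠KEQ = 90.00° ✓; |EQ| = 19.10 ✓; ∠EQA = 137.2° ✓; |QA| = 11.20 ✗.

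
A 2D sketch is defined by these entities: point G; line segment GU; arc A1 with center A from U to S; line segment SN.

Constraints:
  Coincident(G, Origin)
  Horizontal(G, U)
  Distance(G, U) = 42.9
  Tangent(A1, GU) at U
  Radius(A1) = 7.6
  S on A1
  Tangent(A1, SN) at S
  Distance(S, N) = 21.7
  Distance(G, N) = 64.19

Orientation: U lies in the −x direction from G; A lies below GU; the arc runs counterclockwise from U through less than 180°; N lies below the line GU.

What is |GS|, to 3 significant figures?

49.7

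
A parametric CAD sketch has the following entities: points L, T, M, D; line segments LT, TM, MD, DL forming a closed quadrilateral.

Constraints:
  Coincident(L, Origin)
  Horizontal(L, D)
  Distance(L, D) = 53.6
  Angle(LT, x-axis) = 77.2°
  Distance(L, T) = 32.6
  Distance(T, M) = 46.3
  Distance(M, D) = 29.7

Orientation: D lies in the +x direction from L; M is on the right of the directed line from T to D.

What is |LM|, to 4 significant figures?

27.94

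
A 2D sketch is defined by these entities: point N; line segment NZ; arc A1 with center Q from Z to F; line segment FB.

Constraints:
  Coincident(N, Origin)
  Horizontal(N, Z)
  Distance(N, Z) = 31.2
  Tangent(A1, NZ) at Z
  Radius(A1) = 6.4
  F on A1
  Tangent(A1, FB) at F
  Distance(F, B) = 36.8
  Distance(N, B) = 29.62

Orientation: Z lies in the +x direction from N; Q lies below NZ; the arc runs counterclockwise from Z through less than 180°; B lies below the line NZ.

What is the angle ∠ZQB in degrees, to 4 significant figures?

128.3°

N is at the origin; NZ is horizontal with |NZ| = 31.2 and Z on the +x side, so Z = (31.20, 0.000). Tangency of A1 to NZ means the radius QZ is perpendicular to NZ, so Q = Z + (0, -6.4) = (31.20, -6.400). Since QF ⟂ FB (tangency), |QB| = √(6.4² + 36.8²) = 37.35 regardless of where F sits on A1. So B lies on both circle(N, 29.62) and circle(Q, 37.35); the below-NZ intersection is B = (1.894, -29.56). F is the foot of the tangent from B: F = (26.43, -2.133).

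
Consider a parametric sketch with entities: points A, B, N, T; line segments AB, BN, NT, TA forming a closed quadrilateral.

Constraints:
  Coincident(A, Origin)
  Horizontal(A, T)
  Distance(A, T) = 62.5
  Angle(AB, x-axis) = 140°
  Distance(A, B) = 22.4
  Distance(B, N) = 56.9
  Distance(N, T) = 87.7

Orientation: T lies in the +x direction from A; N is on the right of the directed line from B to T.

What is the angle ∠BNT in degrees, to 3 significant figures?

64.0°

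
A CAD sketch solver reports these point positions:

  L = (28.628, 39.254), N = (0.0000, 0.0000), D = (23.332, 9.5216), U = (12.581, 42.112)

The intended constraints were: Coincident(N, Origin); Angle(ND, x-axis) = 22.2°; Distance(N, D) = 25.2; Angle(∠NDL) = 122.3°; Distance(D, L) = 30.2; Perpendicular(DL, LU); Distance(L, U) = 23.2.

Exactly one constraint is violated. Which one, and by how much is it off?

Distance(L, U) = 23.2 — off by 6.90.

N = (0.00, 0.00) ✓; ND at 22.20° ✓; |ND| = 25.20 ✓; ∠NDL = 122.3° ✓; |DL| = 30.20 ✓; ∠(DL, LU) = 90.00° ✓; |LU| = 16.30 ✗.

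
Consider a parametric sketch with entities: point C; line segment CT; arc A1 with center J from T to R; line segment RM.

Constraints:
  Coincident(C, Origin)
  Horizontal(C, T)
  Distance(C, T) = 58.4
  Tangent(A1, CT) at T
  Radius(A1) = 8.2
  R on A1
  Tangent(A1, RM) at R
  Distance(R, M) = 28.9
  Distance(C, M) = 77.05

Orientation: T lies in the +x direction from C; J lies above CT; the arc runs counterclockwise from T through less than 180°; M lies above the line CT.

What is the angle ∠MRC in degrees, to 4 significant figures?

98.97°

Checks: |JT| = 8.200 ✓; |JR| = 8.200 ✓; ∠(JR, RM) = 90.00° ✓; |RM| = 28.90 ✓; |CM| = 77.05 ✓.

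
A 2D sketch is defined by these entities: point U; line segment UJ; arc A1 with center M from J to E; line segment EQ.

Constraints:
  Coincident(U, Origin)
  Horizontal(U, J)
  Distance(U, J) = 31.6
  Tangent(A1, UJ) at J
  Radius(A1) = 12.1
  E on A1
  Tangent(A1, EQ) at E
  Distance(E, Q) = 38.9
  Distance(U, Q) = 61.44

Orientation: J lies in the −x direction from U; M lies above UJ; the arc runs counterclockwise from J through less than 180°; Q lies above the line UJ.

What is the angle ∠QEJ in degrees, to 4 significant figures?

126.5°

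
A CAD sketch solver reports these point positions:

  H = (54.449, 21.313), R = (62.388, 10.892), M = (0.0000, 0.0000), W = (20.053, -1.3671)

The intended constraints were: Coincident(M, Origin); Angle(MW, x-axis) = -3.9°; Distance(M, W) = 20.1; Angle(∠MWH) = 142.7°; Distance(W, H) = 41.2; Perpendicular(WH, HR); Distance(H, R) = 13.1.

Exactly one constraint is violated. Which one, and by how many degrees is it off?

Perpendicular(WH, HR) — off by 3.90°.

M = (0.00, 0.00) ✓; MW at -3.900° ✓; |MW| = 20.10 ✓; ∠MWH = 142.7° ✓; |WH| = 41.20 ✓; ∠(WH, HR) = 86.10° ✗; |HR| = 13.10 ✓.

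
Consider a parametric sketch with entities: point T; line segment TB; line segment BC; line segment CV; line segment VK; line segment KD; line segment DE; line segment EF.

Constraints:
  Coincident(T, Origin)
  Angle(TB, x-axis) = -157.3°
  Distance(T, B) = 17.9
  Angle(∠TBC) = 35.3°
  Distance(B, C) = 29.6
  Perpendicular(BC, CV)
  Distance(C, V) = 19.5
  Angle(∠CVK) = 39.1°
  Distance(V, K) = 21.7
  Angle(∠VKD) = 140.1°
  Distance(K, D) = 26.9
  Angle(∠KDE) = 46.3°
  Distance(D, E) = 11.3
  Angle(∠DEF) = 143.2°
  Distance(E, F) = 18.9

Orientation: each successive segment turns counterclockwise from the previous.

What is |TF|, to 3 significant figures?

14.9

∠KDE = 46.3° gives DE at 31.9° from the x-axis; with |DE| = 11.3, E = (3.69, -28.1). ∠DEF = 143.2° gives EF at 68.7° from the x-axis; with |EF| = 18.9, F = (10.6, -10.5). Then |TF| = |F − T| = 14.9.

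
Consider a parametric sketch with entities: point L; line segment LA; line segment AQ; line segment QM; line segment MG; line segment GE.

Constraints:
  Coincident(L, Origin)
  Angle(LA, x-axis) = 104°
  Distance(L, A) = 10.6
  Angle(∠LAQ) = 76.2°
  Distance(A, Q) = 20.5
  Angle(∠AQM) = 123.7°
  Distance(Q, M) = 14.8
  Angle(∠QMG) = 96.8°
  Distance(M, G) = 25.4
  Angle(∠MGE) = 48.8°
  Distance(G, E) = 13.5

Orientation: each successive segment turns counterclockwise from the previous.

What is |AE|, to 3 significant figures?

18.1

L is at the origin; LA runs at 104.0° with length 10.6, so A = (-2.56, 10.3). ∠LAQ = 76.2° gives AQ at -152° from the x-axis; with |AQ| = 20.5, Q = (-20.7, 0.724). ∠AQM = 123.7° gives QM at -95.9° from the x-axis; with |QM| = 14.8, M = (-22.2, -14.0). ∠QMG = 96.8° gives MG at -12.7° from the x-axis; with |MG| = 25.4, G = (2.56, -19.6). ∠MGE = 48.8° gives GE at 118° from the x-axis; with |GE| = 13.5, E = (-3.88, -7.72). Then |AE| = |E − A| = 18.1.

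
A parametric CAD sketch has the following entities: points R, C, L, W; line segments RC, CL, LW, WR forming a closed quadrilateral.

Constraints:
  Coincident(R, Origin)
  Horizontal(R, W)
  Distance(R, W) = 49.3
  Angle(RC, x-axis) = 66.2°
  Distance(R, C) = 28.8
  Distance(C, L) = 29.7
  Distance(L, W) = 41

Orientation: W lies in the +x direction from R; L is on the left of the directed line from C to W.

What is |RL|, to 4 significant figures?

54.98

R is at the origin; R and W share the same y with |RW| = 49.3 and W in +x, so W = (49.3, 0). RC runs at 66.2° with |RC| = 28.8, so C = (11.62, 26.35). L is determined by |CL| = 29.7 and |LW| = 41.0 together: it lies at the intersection of circle(C, 29.7) and circle(W, 41.0). With |CW| = 45.98, the foot of the radical line on CW is 14.30 from C and the perpendicular offset is √(29.7² − 14.30²) = 26.03. Taking the left-of-CW solution: L = (38.26, 39.49).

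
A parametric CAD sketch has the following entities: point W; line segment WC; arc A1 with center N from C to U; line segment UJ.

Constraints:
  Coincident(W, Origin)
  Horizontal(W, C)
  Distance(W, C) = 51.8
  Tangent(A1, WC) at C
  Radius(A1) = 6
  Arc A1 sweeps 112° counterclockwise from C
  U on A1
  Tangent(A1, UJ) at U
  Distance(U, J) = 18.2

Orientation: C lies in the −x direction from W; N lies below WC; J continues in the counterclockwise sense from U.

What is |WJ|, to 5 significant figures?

56.444

On A1, C sits at bearing 90° from N; a 112° counterclockwise sweep puts U at bearing 202°, so U = N + 6.0·(cos 202°, sin 202°) = (-57.363, -8.2476). A1 meets UJ tangentially, so NU is at right angles to UJ, so UJ runs along (−sin 202°, cos 202°); with |UJ| = 18.2, J = (-50.545, -25.122). Then |WJ| = |J − W| = 56.444.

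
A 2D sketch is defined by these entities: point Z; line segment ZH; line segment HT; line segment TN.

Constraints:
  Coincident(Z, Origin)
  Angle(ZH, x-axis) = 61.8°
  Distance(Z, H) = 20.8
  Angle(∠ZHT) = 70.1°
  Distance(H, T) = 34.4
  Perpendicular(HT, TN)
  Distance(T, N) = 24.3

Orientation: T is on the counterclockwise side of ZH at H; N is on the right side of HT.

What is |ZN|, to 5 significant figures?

51.671

∠ZHT = 70.1°, so HT runs at 61.8° + (180° − 70.1°) = 171.70° from the x-axis; with |HT| = 34.4, T = H + 34.4·(cos 171.70°, sin 171.70°) = (-24.211, 23.297). HT is perpendicular to TN; with |TN| = 24.3 on the right of HT, N = T + 24.3·(0.14436, 0.98953) = (-20.703, 47.342). Then |ZN| = |N − Z| = 51.671.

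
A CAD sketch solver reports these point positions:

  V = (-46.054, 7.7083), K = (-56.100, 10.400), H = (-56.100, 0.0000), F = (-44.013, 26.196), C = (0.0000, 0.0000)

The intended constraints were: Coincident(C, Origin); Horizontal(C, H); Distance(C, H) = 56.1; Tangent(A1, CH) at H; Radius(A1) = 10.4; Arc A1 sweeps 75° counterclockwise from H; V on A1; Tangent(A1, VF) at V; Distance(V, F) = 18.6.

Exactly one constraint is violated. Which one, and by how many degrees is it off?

Tangent(A1, VF) at V — off by 8.70°.

C = (0.00, 0.00) ✓; C.y = 0.00, H.y = 0.00 ✓; |CH| = 56.10 ✓; ∠(KH, HC) = 90.00° ✓; |KH| = 10.40 ✓; bearing(K→V) − bearing(K→H) = 75.00° ✓; |KV| = 10.40 ✓; ∠(KV, VF) = 81.30° ✗; |VF| = 18.60 ✓.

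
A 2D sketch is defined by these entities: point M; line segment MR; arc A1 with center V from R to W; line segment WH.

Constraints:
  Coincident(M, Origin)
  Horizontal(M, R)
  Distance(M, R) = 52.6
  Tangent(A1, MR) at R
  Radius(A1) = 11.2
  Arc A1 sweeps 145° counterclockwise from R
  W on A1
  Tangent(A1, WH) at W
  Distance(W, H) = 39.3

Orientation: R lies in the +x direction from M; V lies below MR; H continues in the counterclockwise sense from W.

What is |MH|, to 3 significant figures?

89.4

M is at the origin; M and R share the same y with |MR| = 52.6 and R on the +x side, so R = (52.6, 0.00). Since A1 is tangent to MR there, VR ⟂ MR, so V = R + (0, -11.2) = (52.6, -11.2). On A1, R sits at bearing 90° from V; a 145° counterclockwise sweep puts W at bearing 235°, so W = V + 11.2·(cos 235°, sin 235°) = (46.2, -20.4). A1 meets WH tangentially, so VW is at right angles to WH, so WH runs along (−sin 235°, cos 235°); with |WH| = 39.3, H = (78.4, -42.9). Then |MH| = |H − M| = 89.4.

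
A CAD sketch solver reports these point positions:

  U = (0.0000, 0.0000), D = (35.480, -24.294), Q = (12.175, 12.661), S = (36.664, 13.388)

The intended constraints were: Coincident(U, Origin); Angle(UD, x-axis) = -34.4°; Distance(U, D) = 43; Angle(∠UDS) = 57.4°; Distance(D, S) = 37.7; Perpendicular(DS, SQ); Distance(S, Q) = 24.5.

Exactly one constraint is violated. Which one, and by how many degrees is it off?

Perpendicular(DS, SQ) — off by 3.50°.

U = (0.00, 0.00) ✓; UD at -34.40° ✓; |UD| = 43.00 ✓; ∠UDS = 57.40° ✓; |DS| = 37.70 ✓; ∠(DS, SQ) = 93.50° ✗; |SQ| = 24.50 ✓.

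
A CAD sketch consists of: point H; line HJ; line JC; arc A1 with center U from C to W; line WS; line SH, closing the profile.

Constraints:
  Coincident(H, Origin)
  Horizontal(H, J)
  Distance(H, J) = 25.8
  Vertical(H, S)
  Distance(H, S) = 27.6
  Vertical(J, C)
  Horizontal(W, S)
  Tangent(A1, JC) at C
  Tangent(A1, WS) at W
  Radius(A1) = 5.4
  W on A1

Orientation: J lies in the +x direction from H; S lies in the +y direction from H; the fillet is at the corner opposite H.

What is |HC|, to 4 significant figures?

34.04

H is at the origin; H and J share the same y with |HJ| = 25.8 and J on the +x side, so J = (25.80, 0.000). HS is vertical with |HS| = 27.6 and S on the +y side, so S = (0.000, 27.60). The virtual corner opposite H is at (25.80, 27.60). Tangency of A1 to JC means the radius UC is perpendicular to JC and tangency of A1 to WS means the radius UW is perpendicular to WS, with radius 5.4, so the center U sits 5.4 in from both sides at U = (20.40, 22.20). That places the tangent points at C = (25.80, 22.20) on JC and W = (20.40, 27.60) on WS. Then |HC| = |C − H| = 34.04.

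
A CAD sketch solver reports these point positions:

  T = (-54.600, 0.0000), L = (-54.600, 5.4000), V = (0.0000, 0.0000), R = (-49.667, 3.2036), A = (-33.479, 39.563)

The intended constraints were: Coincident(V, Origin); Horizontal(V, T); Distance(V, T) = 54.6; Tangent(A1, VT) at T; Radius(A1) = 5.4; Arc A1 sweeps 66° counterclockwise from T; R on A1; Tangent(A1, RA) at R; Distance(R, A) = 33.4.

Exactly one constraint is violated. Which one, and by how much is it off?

Distance(R, A) = 33.4 — off by 6.40.

V = (0.00, 0.00) ✓; V.y = 0.00, T.y = 0.00 ✓; |VT| = 54.60 ✓; ∠(LT, TV) = 90.00° ✓; |LT| = 5.400 ✓; bearing(L→R) − bearing(L→T) = 66.00° ✓; |LR| = 5.400 ✓; ∠(LR, RA) = 90.00° ✓; |RA| = 39.80 ✗.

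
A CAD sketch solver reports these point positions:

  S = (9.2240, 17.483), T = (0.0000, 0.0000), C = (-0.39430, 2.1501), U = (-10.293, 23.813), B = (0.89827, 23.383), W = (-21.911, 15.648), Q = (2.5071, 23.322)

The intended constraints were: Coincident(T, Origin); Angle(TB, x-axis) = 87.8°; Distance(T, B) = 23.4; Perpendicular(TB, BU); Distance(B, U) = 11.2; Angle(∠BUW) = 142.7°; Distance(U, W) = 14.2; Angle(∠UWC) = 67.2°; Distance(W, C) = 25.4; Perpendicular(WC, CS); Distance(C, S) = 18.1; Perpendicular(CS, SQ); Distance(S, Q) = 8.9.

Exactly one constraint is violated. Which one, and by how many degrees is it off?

Perpendicular(CS, SQ) — off by 8.90°.

T = (0.00, 0.00) ✓; TB at 87.80° ✓; |TB| = 23.40 ✓; ∠(TB, BU) = 90.00° ✓; |BU| = 11.20 ✓; ∠BUW = 142.7° ✓; |UW| = 14.20 ✓; ∠UWC = 67.20° ✓; |WC| = 25.40 ✓; ∠(WC, CS) = 90.00° ✓; |CS| = 18.10 ✓; ∠(CS, SQ) = 81.10° ✗; |SQ| = 8.900 ✓.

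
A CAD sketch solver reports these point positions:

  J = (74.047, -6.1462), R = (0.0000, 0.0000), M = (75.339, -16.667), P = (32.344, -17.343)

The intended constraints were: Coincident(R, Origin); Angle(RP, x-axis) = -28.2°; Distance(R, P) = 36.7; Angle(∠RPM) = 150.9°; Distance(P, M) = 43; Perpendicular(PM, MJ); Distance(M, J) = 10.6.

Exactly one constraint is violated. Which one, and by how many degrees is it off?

Perpendicular(PM, MJ) — off by 6.10°.

R = (0.00, 0.00) ✓; RP at -28.20° ✓; |RP| = 36.70 ✓; ∠RPM = 150.9° ✓; |PM| = 43.00 ✓; ∠(PM, MJ) = 96.10° ✗; |MJ| = 10.60 ✓.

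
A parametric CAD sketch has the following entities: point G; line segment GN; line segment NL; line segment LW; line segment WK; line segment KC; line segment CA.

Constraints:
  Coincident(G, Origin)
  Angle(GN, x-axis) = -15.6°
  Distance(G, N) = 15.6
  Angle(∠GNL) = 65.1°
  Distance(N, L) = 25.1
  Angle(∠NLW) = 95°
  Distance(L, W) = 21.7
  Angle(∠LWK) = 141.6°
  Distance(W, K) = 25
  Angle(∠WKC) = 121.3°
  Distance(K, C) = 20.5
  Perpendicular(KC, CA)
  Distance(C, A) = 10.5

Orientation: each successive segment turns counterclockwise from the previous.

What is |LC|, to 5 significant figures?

52.811

G is at the origin; GN runs at -15.6° with length 15.6, so N = (15.025, -4.1951). ∠GNL = 65.1° gives NL at 99.300° from the x-axis; with |NL| = 25.1, L = (10.969, 20.575). ∠NLW = 95.0° gives LW at -175.70° from the x-axis; with |LW| = 21.7, W = (-10.670, 18.948). ∠LWK = 141.6° gives WK at -137.30° from the x-axis; with |WK| = 25.0, K = (-29.043, 1.9939). ∠WKC = 121.3° gives KC at -78.600° from the x-axis; with |KC| = 20.5, C = (-24.991, -18.102). Then |LC| = |C − L| = 52.811.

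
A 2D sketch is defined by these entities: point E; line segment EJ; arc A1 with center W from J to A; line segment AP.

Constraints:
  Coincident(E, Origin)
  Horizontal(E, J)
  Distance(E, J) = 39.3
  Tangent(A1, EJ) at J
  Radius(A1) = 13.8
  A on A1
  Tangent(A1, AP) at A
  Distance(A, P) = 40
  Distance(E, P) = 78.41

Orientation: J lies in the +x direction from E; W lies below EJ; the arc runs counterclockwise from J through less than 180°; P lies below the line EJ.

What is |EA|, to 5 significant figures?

38.448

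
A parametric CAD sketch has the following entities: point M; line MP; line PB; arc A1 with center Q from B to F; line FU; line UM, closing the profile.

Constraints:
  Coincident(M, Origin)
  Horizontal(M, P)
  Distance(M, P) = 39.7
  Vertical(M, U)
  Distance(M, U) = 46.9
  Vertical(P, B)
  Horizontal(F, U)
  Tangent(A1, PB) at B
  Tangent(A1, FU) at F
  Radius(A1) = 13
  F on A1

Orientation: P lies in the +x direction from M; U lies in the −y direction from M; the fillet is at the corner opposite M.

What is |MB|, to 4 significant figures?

52.20

M is at the origin; MP is horizontal with |MP| = 39.7 and P on the +x side, so P = (39.70, 0.000). M and U share the same x with |MU| = 46.9 and U on the −y side, so U = (0.000, -46.90). The virtual corner opposite M is at (39.70, -46.90). The tangent condition forces QB to be normal to PB and A1 meets FU tangentially, so QF is at right angles to FU, with radius 13.0, so the center Q sits 13.0 in from both sides at Q = (26.70, -33.90). That places the tangent points at B = (39.70, -33.90) on PB and F = (26.70, -46.90) on FU. Then |MB| = |B − M| = 52.20.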